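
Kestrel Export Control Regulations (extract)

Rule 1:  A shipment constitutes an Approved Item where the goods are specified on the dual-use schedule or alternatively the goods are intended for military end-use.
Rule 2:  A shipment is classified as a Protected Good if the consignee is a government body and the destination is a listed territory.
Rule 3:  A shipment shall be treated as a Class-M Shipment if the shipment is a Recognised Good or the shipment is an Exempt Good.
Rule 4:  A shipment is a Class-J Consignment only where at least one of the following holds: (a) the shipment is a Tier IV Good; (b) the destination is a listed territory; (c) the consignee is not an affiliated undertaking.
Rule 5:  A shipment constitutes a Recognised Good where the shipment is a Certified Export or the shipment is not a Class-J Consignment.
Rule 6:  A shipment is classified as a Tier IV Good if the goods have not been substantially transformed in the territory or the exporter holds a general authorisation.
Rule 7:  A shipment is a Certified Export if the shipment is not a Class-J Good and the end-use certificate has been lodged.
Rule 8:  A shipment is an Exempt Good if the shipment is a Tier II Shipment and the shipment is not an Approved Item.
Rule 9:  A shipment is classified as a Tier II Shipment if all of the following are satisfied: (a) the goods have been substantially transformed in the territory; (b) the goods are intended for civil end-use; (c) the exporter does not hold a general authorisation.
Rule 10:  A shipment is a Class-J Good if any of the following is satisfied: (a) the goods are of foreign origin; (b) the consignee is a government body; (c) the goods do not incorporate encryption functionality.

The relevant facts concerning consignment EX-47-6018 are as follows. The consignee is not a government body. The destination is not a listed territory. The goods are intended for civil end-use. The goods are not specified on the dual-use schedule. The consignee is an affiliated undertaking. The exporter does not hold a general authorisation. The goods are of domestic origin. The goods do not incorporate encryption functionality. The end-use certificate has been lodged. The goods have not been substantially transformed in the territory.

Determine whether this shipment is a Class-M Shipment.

No

rule 10 — Class-J Good: [the goods are of foreign origin? no] OR [the consignee is a government body? no] OR [the goods do not incorporate encryption functionality? yes] → satisfied.
rule 7 — Certified Export: [not a Class-J Good (rule 10)? no] AND [the end-use certificate has been lodged? yes] → not satisfied.
rule 6 — Tier IV Good: [the goods have not been substantially transformed in the territory? yes] OR [the exporter holds a general authorisation? no] → satisfied.
rule 4 — Class-J Consignment: [Tier IV Good (rule 6)? yes] OR [the destination is a listed territory? no] OR [the consignee is not an affiliated undertaking? no] → satisfied.
rule 5 — Recognised Good: [Certified Export (rule 7)? no] OR [not a Class-J Consignment (rule 4)? no] → not satisfied.
rule 9 — Tier II Shipment: [the goods have been substantially transformed in the territory? no] AND [the goods are intended for civil end-use? yes] AND [the exporter does not hold a general authorisation? yes] → not satisfied.
rule 1 — Approved Item: [the goods are specified on the dual-use schedule? no] OR [the goods are intended for military end-use? no] → not satisfied.
rule 8 — Exempt Good: [Tier II Shipment (rule 9)? no] AND [not an Approved Item (rule 1)? yes] → not satisfied.
rule 3 — Class-M Shipment: [Recognised Good (rule 5)? no] OR [Exempt Good (rule 8)? no] → not satisfied.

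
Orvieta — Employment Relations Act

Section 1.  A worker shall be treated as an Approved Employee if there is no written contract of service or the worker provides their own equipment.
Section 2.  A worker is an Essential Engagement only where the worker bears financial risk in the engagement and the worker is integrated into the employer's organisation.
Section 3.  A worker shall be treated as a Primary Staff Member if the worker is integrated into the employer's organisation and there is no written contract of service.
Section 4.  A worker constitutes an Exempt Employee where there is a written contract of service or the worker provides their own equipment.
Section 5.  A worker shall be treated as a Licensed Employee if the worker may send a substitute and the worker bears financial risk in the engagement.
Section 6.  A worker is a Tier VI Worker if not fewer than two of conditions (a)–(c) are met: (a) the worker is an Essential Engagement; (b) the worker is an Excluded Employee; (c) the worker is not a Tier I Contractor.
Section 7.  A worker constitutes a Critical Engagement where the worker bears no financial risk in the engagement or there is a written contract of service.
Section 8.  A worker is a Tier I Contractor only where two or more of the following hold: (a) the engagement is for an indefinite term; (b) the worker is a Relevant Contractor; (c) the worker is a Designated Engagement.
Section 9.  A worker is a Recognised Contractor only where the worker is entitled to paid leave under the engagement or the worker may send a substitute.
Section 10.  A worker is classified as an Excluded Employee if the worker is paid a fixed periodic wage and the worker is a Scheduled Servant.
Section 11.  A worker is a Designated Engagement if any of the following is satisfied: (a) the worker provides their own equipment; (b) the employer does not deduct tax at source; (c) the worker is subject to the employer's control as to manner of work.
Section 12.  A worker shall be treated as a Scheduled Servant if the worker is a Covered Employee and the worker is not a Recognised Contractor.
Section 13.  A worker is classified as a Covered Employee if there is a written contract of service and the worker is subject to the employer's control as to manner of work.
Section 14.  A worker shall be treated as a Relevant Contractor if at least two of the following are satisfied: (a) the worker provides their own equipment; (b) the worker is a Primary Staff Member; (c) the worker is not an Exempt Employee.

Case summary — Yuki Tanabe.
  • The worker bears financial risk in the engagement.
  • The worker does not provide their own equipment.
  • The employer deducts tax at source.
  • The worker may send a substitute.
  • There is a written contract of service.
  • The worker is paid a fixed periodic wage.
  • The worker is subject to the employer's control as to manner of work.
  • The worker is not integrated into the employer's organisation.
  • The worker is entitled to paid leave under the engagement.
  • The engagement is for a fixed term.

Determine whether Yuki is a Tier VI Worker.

section 2 — Essential Engagement: [the worker bears financial risk in the engagement? yes] AND [the worker is integrated into the employer's organisation? no] → not satisfied.
section 13 — Covered Employee: [there is a written contract of service? yes] AND [the worker is subject to the employer's control as to manner of work? yes] → satisfied.
section 9 — Recognised Contractor: [the worker is entitled to paid leave under the engagement? yes] OR [the worker may send a substitute? yes] → satisfied.
section 12 — Scheduled Servant: [Covered Employee (section 13)? yes] AND [not a Recognised Contractor (section 9)? no] → not satisfied.
section 10 — Excluded Employee: [the worker is paid a fixed periodic wage? yes] AND [Scheduled Servant (section 12)? no] → not satisfied.
section 3 — Primary Staff Member: [the worker is integrated into the employer's organisation? no] AND [there is no written contract of service? no] → not satisfied.
section 4 — Exempt Employee: [there is a written contract of service? yes] OR [the worker provides their own equipment? no] → satisfied.
section 14 — Relevant Contractor: the worker provides their own equipment? no; Primary Staff Member (section 3)? no; not an Exempt Employee (section 4)? no — 0 of 3 hold (need ≥2) → not satisfied.
section 11 — Designated Engagement: [the worker provides their own equipment? no] OR [the employer does not deduct tax at source? no] OR [the worker is subject to the employer's control as to manner of work? yes] → satisfied.
section 8 — Tier I Contractor: the engagement is for an indefinite term? no; Relevant Contractor (section 14)? no; Designated Engagement (section 11)? yes — 1 of 3 hold (need ≥2) → not satisfied.
section 6 — Tier VI Worker: Essential Engagement (section 2)? no; Excluded Employee (section 10)? no; not a Tier I Contractor (section 8)? yes — 1 of 3 hold (need ≥2) → not satisfied.

No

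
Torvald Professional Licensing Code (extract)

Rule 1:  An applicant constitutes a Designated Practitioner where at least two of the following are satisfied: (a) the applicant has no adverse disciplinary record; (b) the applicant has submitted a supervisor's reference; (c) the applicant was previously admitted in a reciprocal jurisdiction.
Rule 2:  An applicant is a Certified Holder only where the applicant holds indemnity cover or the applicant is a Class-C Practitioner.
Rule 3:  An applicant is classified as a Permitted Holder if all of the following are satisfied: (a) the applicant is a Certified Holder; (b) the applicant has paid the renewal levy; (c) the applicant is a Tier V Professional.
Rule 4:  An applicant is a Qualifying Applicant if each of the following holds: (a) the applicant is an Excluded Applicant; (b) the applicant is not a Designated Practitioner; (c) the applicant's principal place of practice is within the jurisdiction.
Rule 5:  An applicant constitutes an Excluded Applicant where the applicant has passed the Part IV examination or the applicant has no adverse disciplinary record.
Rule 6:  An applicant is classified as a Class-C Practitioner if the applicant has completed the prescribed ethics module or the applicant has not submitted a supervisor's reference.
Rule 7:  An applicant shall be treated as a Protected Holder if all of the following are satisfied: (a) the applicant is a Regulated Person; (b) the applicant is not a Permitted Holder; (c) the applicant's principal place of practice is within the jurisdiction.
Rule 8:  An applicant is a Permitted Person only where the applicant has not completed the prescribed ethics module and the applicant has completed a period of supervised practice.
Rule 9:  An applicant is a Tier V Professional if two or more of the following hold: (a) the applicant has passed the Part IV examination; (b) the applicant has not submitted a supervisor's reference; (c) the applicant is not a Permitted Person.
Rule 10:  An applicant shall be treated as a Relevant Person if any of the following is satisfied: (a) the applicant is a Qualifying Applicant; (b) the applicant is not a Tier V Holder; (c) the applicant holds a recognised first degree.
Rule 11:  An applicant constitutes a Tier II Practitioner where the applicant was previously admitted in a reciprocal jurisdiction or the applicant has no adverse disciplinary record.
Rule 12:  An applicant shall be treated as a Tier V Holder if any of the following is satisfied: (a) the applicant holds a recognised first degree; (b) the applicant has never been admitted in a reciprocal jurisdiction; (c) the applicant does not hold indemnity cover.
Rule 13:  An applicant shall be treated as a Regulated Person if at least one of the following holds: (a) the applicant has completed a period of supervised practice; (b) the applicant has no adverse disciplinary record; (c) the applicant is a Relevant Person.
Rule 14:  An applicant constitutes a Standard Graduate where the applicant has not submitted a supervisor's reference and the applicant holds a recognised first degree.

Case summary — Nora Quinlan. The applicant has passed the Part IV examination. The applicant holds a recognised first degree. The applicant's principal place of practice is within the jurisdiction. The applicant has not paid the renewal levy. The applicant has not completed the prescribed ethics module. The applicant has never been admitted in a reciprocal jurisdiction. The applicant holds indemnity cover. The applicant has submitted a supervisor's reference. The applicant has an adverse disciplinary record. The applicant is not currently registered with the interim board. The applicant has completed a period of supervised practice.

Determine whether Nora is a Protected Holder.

Yes

rule 5 — Excluded Applicant: [the applicant has passed the Part IV examination? yes] OR [the applicant has no adverse disciplinary record? no] → satisfied.
rule 1 — Designated Practitioner: the applicant has no adverse disciplinary record? no; the applicant has submitted a supervisor's reference? yes; the applicant was previously admitted in a reciprocal jurisdiction? no — 1 of 3 hold (need ≥2) → not satisfied.
rule 4 — Qualifying Applicant: [Excluded Applicant (rule 5)? yes] AND [not a Designated Practitioner (rule 1)? yes] AND [the applicant's principal place of practice is within the jurisdiction? yes] → satisfied.
rule 12 — Tier V Holder: [the applicant holds a recognised first degree? yes] OR [the applicant has never been admitted in a reciprocal jurisdiction? yes] OR [the applicant does not hold indemnity cover? no] → satisfied.
rule 10 — Relevant Person: [Qualifying Applicant (rule 4)? yes] OR [not a Tier V Holder (rule 12)? no] OR [the applicant holds a recognised first degree? yes] → satisfied.
rule 13 — Regulated Person: [the applicant has completed a period of supervised practice? yes] OR [the applicant has no adverse disciplinary record? no] OR [Relevant Person (rule 10)? yes] → satisfied.
rule 6 — Class-C Practitioner: [the applicant has completed the prescribed ethics module? no] OR [the applicant has not submitted a supervisor's reference? no] → not satisfied.
rule 2 — Certified Holder: [the applicant holds indemnity cover? yes] OR [Class-C Practitioner (rule 6)? no] → satisfied.
rule 8 — Permitted Person: [the applicant has not completed the prescribed ethics module? yes] AND [the applicant has completed a period of supervised practice? yes] → satisfied.
rule 9 — Tier V Professional: the applicant has passed the Part IV examination? yes; the applicant has not submitted a supervisor's reference? no; not a Permitted Person (rule 8)? no — 1 of 3 hold (need ≥2) → not satisfied.
rule 3 — Permitted Holder: [Certified Holder (rule 2)? yes] AND [the applicant has paid the renewal levy? no] AND [Tier V Professional (rule 9)? no] → not satisfied.
rule 7 — Protected Holder: [Regulated Person (rule 13)? yes] AND [not a Permitted Holder (rule 3)? yes] AND [the applicant's principal place of practice is within the jurisdiction? yes] → satisfied.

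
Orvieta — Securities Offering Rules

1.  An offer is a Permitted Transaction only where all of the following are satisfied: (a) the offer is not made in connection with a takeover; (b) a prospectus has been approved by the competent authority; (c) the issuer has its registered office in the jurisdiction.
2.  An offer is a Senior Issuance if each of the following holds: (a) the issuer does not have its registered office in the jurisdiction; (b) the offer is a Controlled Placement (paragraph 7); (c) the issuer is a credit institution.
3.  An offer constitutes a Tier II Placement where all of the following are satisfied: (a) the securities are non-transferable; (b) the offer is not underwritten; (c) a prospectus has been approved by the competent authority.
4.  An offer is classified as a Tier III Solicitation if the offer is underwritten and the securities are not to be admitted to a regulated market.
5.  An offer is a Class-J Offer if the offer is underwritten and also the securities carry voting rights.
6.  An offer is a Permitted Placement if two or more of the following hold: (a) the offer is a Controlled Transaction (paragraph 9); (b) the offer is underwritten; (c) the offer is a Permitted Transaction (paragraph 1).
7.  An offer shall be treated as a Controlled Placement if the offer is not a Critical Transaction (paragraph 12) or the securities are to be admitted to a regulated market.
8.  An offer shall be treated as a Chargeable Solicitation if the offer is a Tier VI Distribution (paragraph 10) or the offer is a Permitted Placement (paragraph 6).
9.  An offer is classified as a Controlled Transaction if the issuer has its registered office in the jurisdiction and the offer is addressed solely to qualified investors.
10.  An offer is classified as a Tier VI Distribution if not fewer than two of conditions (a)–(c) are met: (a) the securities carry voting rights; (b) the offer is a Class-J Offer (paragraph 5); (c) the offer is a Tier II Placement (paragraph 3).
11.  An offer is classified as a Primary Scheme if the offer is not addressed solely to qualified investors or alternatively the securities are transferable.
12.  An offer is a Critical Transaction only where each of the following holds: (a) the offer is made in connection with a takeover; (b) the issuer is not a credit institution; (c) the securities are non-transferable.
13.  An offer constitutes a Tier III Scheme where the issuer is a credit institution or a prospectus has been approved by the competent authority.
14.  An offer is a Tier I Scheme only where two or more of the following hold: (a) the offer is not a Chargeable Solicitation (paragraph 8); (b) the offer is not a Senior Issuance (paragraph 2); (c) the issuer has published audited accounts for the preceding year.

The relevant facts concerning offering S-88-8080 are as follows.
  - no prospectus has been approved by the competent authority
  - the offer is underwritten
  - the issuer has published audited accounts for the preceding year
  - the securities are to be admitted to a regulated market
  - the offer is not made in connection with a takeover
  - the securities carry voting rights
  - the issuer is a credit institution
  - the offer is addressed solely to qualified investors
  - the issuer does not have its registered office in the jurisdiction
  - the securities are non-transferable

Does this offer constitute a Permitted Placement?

No

paragraph 9 — Controlled Transaction: [the issuer has its registered office in the jurisdiction? no] AND [the offer is addressed solely to qualified investors? yes] → not satisfied.
paragraph 1 — Permitted Transaction: [the offer is not made in connection with a takeover? yes] AND [a prospectus has been approved by the competent authority? no] AND [the issuer has its registered office in the jurisdiction? no] → not satisfied.
paragraph 6 — Permitted Placement: Controlled Transaction (paragraph 9)? no; the offer is underwritten? yes; Permitted Transaction (paragraph 1)? no — 1 of 3 hold (need ≥2) → not satisfied.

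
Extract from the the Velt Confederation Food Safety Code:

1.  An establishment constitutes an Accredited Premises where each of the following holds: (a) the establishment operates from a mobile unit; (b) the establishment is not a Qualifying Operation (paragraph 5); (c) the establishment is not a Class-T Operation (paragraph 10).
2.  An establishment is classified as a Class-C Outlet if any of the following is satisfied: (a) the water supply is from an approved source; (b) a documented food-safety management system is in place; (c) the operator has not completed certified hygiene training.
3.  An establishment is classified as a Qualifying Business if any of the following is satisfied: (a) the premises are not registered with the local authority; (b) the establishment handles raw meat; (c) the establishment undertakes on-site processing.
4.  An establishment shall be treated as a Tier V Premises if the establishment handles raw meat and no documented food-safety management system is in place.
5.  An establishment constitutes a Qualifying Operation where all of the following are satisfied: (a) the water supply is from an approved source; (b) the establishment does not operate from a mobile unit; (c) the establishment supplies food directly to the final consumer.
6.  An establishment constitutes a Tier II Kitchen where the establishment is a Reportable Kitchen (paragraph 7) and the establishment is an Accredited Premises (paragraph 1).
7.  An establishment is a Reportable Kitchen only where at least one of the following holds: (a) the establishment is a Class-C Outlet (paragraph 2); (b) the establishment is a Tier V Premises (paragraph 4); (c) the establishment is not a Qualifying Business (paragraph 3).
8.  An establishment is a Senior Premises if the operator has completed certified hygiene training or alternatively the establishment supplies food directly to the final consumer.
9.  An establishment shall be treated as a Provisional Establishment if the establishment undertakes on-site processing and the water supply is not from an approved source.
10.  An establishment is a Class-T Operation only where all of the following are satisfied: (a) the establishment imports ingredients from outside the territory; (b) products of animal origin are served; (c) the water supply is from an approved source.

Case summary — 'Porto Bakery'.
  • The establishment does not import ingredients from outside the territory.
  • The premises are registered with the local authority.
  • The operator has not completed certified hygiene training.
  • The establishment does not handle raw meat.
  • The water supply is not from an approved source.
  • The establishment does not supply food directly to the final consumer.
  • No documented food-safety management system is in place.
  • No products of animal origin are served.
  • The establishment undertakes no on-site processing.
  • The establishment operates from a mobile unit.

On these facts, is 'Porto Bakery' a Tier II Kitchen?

paragraph 2 — Class-C Outlet: [the water supply is from an approved source? no] OR [a documented food-safety management system is in place? no] OR [the operator has not completed certified hygiene training? yes] → satisfied.
paragraph 4 — Tier V Premises: [the establishment handles raw meat? no] AND [no documented food-safety management system is in place? yes] → not satisfied.
paragraph 3 — Qualifying Business: [the premises are not registered with the local authority? no] OR [the establishment handles raw meat? no] OR [the establishment undertakes on-site processing? no] → not satisfied.
paragraph 7 — Reportable Kitchen: [Class-C Outlet (paragraph 2)? yes] OR [Tier V Premises (paragraph 4)? no] OR [not a Qualifying Business (paragraph 3)? yes] → satisfied.
paragraph 5 — Qualifying Operation: [the water supply is from an approved source? no] AND [the establishment does not operate from a mobile unit? no] AND [the establishment supplies food directly to the final consumer? no] → not satisfied.
paragraph 10 — Class-T Operation: [the establishment imports ingredients from outside the territory? no] AND [products of animal origin are served? no] AND [the water supply is from an approved source? no] → not satisfied.
paragraph 1 — Accredited Premises: [the establishment operates from a mobile unit? yes] AND [not a Qualifying Operation (paragraph 5)? yes] AND [not a Class-T Operation (paragraph 10)? yes] → satisfied.
paragraph 6 — Tier II Kitchen: [Reportable Kitchen (paragraph 7)? yes] AND [Accredited Premises (paragraph 1)? yes] → satisfied.

Yes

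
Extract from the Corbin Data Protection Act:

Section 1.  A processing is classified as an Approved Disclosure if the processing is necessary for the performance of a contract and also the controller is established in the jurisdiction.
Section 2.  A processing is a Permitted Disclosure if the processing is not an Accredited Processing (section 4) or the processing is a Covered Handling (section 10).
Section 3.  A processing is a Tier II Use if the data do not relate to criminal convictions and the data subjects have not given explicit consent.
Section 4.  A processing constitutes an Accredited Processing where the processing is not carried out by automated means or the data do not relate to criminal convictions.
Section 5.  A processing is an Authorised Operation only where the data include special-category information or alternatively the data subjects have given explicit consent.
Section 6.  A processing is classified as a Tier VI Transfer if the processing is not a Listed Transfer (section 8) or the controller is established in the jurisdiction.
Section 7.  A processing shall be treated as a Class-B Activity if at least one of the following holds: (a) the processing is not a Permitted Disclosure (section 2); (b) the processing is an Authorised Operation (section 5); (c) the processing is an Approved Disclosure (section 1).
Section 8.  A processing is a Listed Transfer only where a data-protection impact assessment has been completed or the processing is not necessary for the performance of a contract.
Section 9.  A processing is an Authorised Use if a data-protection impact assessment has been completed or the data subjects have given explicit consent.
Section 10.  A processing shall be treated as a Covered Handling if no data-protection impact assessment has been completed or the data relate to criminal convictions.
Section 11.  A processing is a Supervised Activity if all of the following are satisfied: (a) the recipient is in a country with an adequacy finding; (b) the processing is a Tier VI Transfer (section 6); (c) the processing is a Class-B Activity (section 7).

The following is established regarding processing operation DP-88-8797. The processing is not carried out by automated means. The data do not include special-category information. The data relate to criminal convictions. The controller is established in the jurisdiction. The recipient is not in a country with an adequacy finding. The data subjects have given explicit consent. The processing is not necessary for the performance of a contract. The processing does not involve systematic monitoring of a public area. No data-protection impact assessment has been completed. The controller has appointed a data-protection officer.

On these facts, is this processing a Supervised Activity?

No

section 8 — Listed Transfer: [a data-protection impact assessment has been completed? no] OR [the processing is not necessary for the performance of a contract? yes] → satisfied.
section 6 — Tier VI Transfer: [not a Listed Transfer (section 8)? no] OR [the controller is established in the jurisdiction? yes] → satisfied.
section 4 — Accredited Processing: [the processing is not carried out by automated means? yes] OR [the data do not relate to criminal convictions? no] → satisfied.
section 10 — Covered Handling: [no data-protection impact assessment has been completed? yes] OR [the data relate to criminal convictions? yes] → satisfied.
section 2 — Permitted Disclosure: [not an Accredited Processing (section 4)? no] OR [Covered Handling (section 10)? yes] → satisfied.
section 5 — Authorised Operation: [the data include special-category information? no] OR [the data subjects have given explicit consent? yes] → satisfied.
section 1 — Approved Disclosure: [the processing is necessary for the performance of a contract? no] AND [the controller is established in the jurisdiction? yes] → not satisfied.
section 7 — Class-B Activity: [not a Permitted Disclosure (section 2)? no] OR [Authorised Operation (section 5)? yes] OR [Approved Disclosure (section 1)? no] → satisfied.
section 11 — Supervised Activity: [the recipient is in a country with an adequacy finding? no] AND [Tier VI Transfer (section 6)? yes] AND [Class-B Activity (section 7)? yes] → not satisfied.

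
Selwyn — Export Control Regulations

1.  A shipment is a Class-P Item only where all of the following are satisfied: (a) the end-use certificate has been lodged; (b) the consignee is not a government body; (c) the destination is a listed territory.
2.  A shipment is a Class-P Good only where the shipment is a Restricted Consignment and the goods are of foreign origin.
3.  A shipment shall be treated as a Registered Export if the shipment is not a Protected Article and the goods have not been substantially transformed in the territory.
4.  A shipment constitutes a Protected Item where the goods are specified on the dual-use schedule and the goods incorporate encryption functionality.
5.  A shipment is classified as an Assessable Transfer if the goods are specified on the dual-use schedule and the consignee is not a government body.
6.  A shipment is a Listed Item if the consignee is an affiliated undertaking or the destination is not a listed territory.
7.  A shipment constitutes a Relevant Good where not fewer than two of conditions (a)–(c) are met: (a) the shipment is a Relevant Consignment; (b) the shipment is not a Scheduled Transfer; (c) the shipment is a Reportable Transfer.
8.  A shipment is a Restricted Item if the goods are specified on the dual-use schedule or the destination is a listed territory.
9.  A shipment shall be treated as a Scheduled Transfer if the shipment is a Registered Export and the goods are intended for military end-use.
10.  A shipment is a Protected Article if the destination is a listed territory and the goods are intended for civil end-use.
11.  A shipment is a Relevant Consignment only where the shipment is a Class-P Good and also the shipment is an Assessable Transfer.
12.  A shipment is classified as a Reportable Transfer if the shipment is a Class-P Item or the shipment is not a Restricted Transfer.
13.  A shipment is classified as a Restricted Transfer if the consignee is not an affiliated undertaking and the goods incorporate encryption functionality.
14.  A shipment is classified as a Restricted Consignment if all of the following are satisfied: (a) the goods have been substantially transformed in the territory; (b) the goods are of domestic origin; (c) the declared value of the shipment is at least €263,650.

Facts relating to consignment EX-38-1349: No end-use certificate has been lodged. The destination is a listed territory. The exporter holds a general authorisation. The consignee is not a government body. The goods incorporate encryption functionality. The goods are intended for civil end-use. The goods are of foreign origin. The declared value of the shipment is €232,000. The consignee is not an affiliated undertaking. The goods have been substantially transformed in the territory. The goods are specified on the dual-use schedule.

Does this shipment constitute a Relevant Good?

No

Under paragraph 14: the goods have been substantially transformed in the territory? yes; and the goods are of domestic origin? no; and declared value of the shipment: €232,000 ≥ €263,650? no. So the shipment is not a Restricted Consignment.
Under paragraph 2: Restricted Consignment (paragraph 14)? no; and the goods are of foreign origin? yes. So the shipment is not a Class-P Good.
Under paragraph 5: the goods are specified on the dual-use schedule? yes; and the consignee is not a government body? yes. So the shipment is an Assessable Transfer.
Under paragraph 11: Class-P Good (paragraph 2)? no; and Assessable Transfer (paragraph 5)? yes. So the shipment is not a Relevant Consignment.
Under paragraph 10: the destination is a listed territory? yes; and the goods are intended for civil end-use? yes. So the shipment is a Protected Article.
Under paragraph 3: not a Protected Article (paragraph 10)? no; and the goods have not been substantially transformed in the territory? no. So the shipment is not a Registered Export.
Under paragraph 9: Registered Export (paragraph 3)? no; and the goods are intended for military end-use? no. So the shipment is not a Scheduled Transfer.
Under paragraph 1: the end-use certificate has been lodged? no; and the consignee is not a government body? yes; and the destination is a listed territory? yes. So the shipment is not a Class-P Item.
Under paragraph 13: the consignee is not an affiliated undertaking? yes; and the goods incorporate encryption functionality? yes. So the shipment is a Restricted Transfer.
Under paragraph 12: Class-P Item (paragraph 1)? no; or not a Restricted Transfer (paragraph 13)? no. So the shipment is not a Reportable Transfer.
Under paragraph 7: Relevant Consignment (paragraph 11)? no; not a Scheduled Transfer (paragraph 9)? yes; Reportable Transfer (paragraph 12)? no — 1 of 3 hold (need ≥2) → not satisfied.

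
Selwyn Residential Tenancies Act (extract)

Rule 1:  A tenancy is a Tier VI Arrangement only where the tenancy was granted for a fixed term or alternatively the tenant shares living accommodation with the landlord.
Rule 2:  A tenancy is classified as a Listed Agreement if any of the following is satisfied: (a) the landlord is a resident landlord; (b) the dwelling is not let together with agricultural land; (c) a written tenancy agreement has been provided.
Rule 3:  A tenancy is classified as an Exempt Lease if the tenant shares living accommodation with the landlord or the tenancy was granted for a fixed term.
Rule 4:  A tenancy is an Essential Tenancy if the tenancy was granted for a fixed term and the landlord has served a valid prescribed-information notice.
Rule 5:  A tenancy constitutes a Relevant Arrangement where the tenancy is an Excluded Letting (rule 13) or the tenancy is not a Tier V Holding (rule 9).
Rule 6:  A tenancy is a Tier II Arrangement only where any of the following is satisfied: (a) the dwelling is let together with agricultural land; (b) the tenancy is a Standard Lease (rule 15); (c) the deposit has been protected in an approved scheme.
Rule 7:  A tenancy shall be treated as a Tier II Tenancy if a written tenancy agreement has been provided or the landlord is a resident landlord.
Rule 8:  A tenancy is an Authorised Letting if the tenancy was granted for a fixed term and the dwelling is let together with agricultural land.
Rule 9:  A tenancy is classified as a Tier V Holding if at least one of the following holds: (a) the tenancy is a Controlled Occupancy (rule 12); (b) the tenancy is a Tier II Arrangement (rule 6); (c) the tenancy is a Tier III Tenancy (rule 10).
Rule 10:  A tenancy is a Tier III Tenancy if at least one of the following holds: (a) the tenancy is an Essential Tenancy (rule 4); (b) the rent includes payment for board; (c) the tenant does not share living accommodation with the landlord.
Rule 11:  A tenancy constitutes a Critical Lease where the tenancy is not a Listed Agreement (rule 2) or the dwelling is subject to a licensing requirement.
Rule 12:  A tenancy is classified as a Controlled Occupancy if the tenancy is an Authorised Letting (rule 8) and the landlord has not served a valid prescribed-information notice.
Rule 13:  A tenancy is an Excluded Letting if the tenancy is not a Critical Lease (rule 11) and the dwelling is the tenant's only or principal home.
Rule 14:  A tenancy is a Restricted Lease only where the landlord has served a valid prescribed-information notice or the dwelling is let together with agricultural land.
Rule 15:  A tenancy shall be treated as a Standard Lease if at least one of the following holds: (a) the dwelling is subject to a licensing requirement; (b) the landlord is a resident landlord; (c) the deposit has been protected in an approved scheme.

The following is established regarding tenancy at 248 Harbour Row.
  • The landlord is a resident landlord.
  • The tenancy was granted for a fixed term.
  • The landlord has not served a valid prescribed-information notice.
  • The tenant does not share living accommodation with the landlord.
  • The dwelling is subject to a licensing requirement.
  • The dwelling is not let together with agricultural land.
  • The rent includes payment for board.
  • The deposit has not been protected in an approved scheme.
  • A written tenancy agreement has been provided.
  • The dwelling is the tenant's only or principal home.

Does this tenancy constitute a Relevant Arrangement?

rule 2 — Listed Agreement: [the landlord is a resident landlord? yes] OR [the dwelling is not let together with agricultural land? yes] OR [a written tenancy agreement has been provided? yes] → satisfied.
rule 11 — Critical Lease: [not a Listed Agreement (rule 2)? no] OR [the dwelling is subject to a licensing requirement? yes] → satisfied.
rule 13 — Excluded Letting: [not a Critical Lease (rule 11)? no] AND [the dwelling is the tenant's only or principal home? yes] → not satisfied.
rule 8 — Authorised Letting: [the tenancy was granted for a fixed term? yes] AND [the dwelling is let together with agricultural land? no] → not satisfied.
rule 12 — Controlled Occupancy: [Authorised Letting (rule 8)? no] AND [the landlord has not served a valid prescribed-information notice? yes] → not satisfied.
rule 15 — Standard Lease: [the dwelling is subject to a licensing requirement? yes] OR [the landlord is a resident landlord? yes] OR [the deposit has been protected in an approved scheme? no] → satisfied.
rule 6 — Tier II Arrangement: [the dwelling is let together with agricultural land? no] OR [Standard Lease (rule 15)? yes] OR [the deposit has been protected in an approved scheme? no] → satisfied.
rule 4 — Essential Tenancy: [the tenancy was granted for a fixed term? yes] AND [the landlord has served a valid prescribed-information notice? no] → not satisfied.
rule 10 — Tier III Tenancy: [Essential Tenancy (rule 4)? no] OR [the rent includes payment for board? yes] OR [the tenant does not share living accommodation with the landlord? yes] → satisfied.
rule 9 — Tier V Holding: [Controlled Occupancy (rule 12)? no] OR [Tier II Arrangement (rule 6)? yes] OR [Tier III Tenancy (rule 10)? yes] → satisfied.
rule 5 — Relevant Arrangement: [Excluded Letting (rule 13)? no] OR [not a Tier V Holding (rule 9)? no] → not satisfied.

No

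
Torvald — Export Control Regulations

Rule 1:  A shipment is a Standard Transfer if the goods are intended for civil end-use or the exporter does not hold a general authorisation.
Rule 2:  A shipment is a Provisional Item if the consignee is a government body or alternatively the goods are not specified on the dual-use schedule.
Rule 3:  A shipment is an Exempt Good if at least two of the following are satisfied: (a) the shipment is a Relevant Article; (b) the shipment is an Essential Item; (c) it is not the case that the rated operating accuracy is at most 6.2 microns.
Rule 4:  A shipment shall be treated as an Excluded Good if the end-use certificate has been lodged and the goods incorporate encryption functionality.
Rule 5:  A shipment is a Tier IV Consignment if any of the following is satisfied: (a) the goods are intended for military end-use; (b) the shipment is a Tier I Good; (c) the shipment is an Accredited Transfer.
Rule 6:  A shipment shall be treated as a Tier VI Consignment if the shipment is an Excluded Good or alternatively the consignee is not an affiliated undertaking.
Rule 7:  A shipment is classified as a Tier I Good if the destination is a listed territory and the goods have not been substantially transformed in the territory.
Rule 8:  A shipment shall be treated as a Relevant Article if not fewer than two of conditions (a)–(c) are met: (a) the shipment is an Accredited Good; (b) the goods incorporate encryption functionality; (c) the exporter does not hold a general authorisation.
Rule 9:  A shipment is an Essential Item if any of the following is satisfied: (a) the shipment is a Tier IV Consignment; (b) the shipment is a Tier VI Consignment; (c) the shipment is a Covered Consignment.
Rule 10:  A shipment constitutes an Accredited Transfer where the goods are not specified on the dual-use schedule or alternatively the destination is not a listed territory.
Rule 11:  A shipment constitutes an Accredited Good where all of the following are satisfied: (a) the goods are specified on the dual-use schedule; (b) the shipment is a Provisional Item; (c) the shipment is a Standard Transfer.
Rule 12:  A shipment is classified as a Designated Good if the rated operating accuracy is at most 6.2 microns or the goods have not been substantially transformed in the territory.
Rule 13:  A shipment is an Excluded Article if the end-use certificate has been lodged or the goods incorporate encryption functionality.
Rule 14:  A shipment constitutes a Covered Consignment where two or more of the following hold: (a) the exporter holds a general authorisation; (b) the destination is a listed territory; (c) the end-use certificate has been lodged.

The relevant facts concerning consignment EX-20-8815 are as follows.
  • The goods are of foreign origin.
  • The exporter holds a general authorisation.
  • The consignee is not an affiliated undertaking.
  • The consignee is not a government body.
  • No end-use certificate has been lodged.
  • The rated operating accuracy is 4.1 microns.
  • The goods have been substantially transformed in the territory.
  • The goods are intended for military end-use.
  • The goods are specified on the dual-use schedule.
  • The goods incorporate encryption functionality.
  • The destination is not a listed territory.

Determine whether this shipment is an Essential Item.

rule 7 — Tier I Good: [the destination is a listed territory? no] AND [the goods have not been substantially transformed in the territory? no] → not satisfied.
rule 10 — Accredited Transfer: [the goods are not specified on the dual-use schedule? no] OR [the destination is not a listed territory? yes] → satisfied.
rule 5 — Tier IV Consignment: [the goods are intended for military end-use? yes] OR [Tier I Good (rule 7)? no] OR [Accredited Transfer (rule 10)? yes] → satisfied.
rule 4 — Excluded Good: [the end-use certificate has been lodged? no] AND [the goods incorporate encryption functionality? yes] → not satisfied.
rule 6 — Tier VI Consignment: [Excluded Good (rule 4)? no] OR [the consignee is not an affiliated undertaking? yes] → satisfied.
rule 14 — Covered Consignment: the exporter holds a general authorisation? yes; the destination is a listed territory? no; the end-use certificate has been lodged? no — 1 of 3 hold (need ≥2) → not satisfied.
rule 9 — Essential Item: [Tier IV Consignment (rule 5)? yes] OR [Tier VI Consignment (rule 6)? yes] OR [Covered Consignment (rule 14)? no] → satisfied.

Yes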